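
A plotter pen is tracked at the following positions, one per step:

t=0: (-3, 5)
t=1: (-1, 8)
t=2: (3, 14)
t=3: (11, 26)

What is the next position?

Step-to-step displacements: (+2, +3), (+4, +6), (+8, +12); each is 2× the previous.
step 4: (11, 26) + (+16, +24) → (27, 50)

(27, 50)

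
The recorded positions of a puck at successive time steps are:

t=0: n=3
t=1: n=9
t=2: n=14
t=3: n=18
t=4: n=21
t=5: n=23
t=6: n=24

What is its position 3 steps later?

Taking differences between consecutive positions: +6, +5, +4, +3, +2, +1. These grow by -1 each step.
step 7: 24 + 0 → n=24
step 8: 24 − 1 → n=23
step 9: 23 − 2 → n=21

n=21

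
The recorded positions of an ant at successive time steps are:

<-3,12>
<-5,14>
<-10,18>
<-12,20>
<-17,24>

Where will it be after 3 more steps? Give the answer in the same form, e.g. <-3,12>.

<-26,32>

The moves between consecutive positions are <-2,+2>, <-5,+4>, <-2,+2>, <-5,+4>; they repeat the 2-cycle [<-2,+2>, <-5,+4>].
step 5: apply <-2,+2> → <-19,26>
step 6: apply <-5,+4> → <-24,30>
step 7: apply <-2,+2> → <-26,32>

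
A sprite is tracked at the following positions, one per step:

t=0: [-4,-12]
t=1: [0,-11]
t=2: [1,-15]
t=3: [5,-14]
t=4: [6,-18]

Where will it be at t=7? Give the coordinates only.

[15,-20]

Differencing gives [+4,+1], [+1,-4], [+4,+1], [+1,-4]. This is the pattern [+4,+1], [+1,-4] repeated.
step 5: apply [+4,+1] → [10,-17]
step 6: apply [+1,-4] → [11,-21]
step 7: apply [+4,+1] → [15,-20]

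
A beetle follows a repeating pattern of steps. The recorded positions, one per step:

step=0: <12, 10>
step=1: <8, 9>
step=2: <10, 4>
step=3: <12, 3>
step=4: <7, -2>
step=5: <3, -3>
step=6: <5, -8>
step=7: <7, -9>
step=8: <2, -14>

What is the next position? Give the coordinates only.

Step-to-step displacements: <-4, -1>, <+2, -5>, <+2, -1>, <-5, -5>, <-4, -1>, <+2, -5>, <+2, -1>, <-5, -5> — a repeating cycle of length 4.
step 9: apply <-4, -1> → <-2, -15>

<-2, -15>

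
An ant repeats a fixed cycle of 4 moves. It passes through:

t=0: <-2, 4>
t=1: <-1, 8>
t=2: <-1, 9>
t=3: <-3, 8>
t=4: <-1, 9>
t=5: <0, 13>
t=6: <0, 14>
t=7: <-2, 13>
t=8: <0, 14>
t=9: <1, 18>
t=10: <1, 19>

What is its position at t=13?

<2, 23>

The moves between consecutive positions are <+1, +4>, <+0, +1>, <-2, -1>, <+2, +1>, <+1, +4>, <+0, +1>, <-2, -1>, <+2, +1>, <+1, +4>, <+0, +1>; they repeat the 4-cycle [<+1, +4>, <+0, +1>, <-2, -1>, <+2, +1>].
step 11: apply <-2, -1> → <-1, 18>
step 12: apply <+2, +1> → <1, 19>
step 13: apply <+1, +4> → <2, 23>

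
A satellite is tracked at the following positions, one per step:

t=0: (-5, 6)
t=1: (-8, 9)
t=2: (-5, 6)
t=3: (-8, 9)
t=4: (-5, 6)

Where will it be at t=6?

Consecutive displacements (-3, +3), (+3, -3), (-3, +3), (+3, -3) scale by a factor of -1 each step.
step 5: (-5, 6) + (-3, +3) → (-8, 9)
step 6: (-8, 9) + (+3, -3) → (-5, 6)

(-5, 6)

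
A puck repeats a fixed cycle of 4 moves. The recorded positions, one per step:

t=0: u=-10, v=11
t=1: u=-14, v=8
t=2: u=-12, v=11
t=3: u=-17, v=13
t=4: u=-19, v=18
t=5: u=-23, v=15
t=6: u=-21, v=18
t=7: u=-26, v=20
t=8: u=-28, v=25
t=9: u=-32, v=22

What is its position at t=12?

Differencing gives (-4, -3), (+2, +3), (-5, +2), (-2, +5), (-4, -3), (+2, +3), (-5, +2), (-2, +5), (-4, -3). This is the pattern (-4, -3), (+2, +3), (-5, +2), (-2, +5) repeated.
step 10: apply (+2, +3) → u=-30, v=25
step 11: apply (-5, +2) → u=-35, v=27
step 12: apply (-2, +5) → u=-37, v=32

u=-37, v=32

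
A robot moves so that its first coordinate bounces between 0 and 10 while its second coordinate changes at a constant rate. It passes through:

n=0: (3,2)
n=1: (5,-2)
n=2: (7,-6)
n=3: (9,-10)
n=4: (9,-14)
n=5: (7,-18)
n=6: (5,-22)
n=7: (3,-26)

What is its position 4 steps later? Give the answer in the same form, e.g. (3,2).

(5,-42)

The first coordinate reflects between 0 and 10, moving 2 per step.
  step 8: 3 → 1
  step 9: 1 → 1
  step 10: 1 → 3
  step 11: 3 → 5
The second coordinate changes by -4 each step: at step 11 it is -42.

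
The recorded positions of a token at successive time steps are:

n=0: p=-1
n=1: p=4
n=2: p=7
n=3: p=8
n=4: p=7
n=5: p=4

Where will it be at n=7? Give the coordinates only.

Successive displacements: +5, +3, +1, -1, -3 — each changes by -2.
step 6: 4 − 5 → p=-1
step 7: -1 − 7 → p=-8

p=-8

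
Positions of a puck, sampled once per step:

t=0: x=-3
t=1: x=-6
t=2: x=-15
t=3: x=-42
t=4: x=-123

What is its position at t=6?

Consecutive displacements -3, -9, -27, -81 scale by a factor of 3 each step.
step 5: -123 − 243 → x=-366
step 6: -366 − 729 → x=-1095

x=-1095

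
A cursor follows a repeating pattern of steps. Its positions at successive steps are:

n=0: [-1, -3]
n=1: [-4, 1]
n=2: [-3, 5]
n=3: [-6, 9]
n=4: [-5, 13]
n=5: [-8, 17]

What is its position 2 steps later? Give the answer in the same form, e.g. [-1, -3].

Differencing gives [-3, +4], [+1, +4], [-3, +4], [+1, +4], [-3, +4]. This is the pattern [-3, +4], [+1, +4] repeated.
step 6: apply [+1, +4] → [-7, 21]
step 7: apply [-3, +4] → [-10, 25]

[-10, 25]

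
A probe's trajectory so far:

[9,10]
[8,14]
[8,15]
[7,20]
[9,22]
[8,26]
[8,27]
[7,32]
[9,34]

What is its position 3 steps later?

[7,44]

Step-to-step displacements: [-1,+4], [+0,+1], [-1,+5], [+2,+2], [-1,+4], [+0,+1], [-1,+5], [+2,+2] — a repeating cycle of length 4.
step 9: apply [-1,+4] → [8,38]
step 10: apply [+0,+1] → [8,39]
step 11: apply [-1,+5] → [7,44]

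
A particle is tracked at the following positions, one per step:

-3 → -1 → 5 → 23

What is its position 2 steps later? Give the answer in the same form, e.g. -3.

239

Step-to-step displacements: +2, +6, +18; each is 3× the previous.
step 4: 23 + 54 → 77
step 5: 77 + 162 → 239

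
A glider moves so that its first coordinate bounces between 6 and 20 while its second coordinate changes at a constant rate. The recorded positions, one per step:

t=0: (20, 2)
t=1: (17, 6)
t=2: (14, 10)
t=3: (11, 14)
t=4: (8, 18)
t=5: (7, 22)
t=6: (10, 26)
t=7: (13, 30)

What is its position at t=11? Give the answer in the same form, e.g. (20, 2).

(15, 46)

The first coordinate travels 3 per step and bounces off the walls at 6 and 20.
  step 8: 13 → 16
  step 9: 16 → 19
  step 10: 19 → 18
  step 11: 18 → 15
The second coordinate changes by +4 each step: at step 11 it is 46.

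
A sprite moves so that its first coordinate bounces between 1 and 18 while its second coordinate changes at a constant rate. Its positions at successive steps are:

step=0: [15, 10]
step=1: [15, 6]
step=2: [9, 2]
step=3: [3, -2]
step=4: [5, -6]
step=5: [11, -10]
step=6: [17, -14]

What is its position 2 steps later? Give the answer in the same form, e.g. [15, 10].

The first coordinate reflects between 1 and 18, moving 6 per step.
  step 7: 17 → 13
  step 8: 13 → 7
The second coordinate changes by -4 each step: at step 8 it is -22.

[7, -22]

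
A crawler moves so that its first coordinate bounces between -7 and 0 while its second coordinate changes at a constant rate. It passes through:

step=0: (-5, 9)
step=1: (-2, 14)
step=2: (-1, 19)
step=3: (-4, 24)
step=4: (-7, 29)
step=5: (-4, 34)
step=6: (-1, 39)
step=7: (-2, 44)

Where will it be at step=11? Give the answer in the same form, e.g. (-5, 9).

The first coordinate reflects between -7 and 0, moving 3 per step.
  step 8: -2 → -5
  step 9: -5 → -6
  step 10: -6 → -3
  step 11: -3 → 0
The second coordinate changes by +5 each step: at step 11 it is 64.

(0, 64)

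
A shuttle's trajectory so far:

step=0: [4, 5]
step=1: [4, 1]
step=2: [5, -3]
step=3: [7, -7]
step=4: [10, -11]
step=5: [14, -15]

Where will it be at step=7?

Successive displacements: [+0, -4], [+1, -4], [+2, -4], [+3, -4], [+4, -4] — each changes by [+1, +0].
step 6: [14, -15] + [+5, -4] → [19, -19]
step 7: [19, -19] + [+6, -4] → [25, -23]

[25, -23]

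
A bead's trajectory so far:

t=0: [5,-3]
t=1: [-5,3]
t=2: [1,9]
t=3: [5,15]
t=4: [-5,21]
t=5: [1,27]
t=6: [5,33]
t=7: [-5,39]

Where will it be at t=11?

The first coordinate repeats the cycle [5, -5, 1] with period 3; step 11 mod 3 = 2, giving 1.
The second coordinate changes by +6 each step, so at step 11 it is -3 + 11·(6) = 63.

[1,63]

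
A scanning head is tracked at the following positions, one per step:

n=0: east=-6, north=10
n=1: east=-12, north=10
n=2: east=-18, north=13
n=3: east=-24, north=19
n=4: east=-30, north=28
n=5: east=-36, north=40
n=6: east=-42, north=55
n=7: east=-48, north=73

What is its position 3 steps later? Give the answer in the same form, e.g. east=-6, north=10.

Successive displacements: (-6,+0), (-6,+3), (-6,+6), (-6,+9), (-6,+12), (-6,+15), (-6,+18) — each changes by (+0,+3).
step 8: east=-48, north=73 + (-6,+21) → east=-54, north=94
step 9: east=-54, north=94 + (-6,+24) → east=-60, north=118
step 10: east=-60, north=118 + (-6,+27) → east=-66, north=145

east=-66, north=145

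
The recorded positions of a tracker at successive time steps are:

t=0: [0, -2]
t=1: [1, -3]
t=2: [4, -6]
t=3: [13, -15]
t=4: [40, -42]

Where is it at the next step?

[121, -123]

Step-to-step displacements: [+1, -1], [+3, -3], [+9, -9], [+27, -27]; each is 3× the previous.
step 5: [40, -42] + [+81, -81] → [121, -123]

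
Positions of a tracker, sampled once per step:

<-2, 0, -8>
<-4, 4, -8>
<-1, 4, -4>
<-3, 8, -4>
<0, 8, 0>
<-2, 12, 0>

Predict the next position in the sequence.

<1, 12, 4>

Step-to-step displacements: <-2, +4, +0>, <+3, +0, +4>, <-2, +4, +0>, <+3, +0, +4>, <-2, +4, +0> — a repeating cycle of length 2.
step 6: apply <+3, +0, +4> → <1, 12, 4>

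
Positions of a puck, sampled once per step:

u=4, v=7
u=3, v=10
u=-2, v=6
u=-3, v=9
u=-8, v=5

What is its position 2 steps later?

u=-14, v=4

Step-to-step displacements: (-1, +3), (-5, -4), (-1, +3), (-5, -4) — a repeating cycle of length 2.
step 5: apply (-1, +3) → u=-9, v=8
step 6: apply (-5, -4) → u=-14, v=4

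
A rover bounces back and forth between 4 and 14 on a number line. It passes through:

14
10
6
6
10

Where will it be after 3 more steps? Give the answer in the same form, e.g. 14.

The value reflects between 4 and 14, moving 4 per step.
  step 5: 10 → 14
  step 6: 14 → 10
  step 7: 10 → 6

6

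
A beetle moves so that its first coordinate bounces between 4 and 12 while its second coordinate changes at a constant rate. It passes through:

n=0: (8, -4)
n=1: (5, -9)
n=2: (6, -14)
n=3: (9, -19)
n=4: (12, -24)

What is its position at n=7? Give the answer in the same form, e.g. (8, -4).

The first coordinate reflects between 4 and 12, moving 3 per step.
  step 5: 12 → 9
  step 6: 9 → 6
  step 7: 6 → 5
The second coordinate changes by -5 each step: at step 7 it is -39.

(5, -39)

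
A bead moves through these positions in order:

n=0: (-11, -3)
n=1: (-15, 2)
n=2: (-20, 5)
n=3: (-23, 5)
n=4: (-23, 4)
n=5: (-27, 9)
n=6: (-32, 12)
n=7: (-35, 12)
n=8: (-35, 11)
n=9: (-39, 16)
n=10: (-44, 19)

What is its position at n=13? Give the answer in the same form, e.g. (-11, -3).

(-51, 23)

Differencing gives (-4, +5), (-5, +3), (-3, +0), (+0, -1), (-4, +5), (-5, +3), (-3, +0), (+0, -1), (-4, +5), (-5, +3). This is the pattern (-4, +5), (-5, +3), (-3, +0), (+0, -1) repeated.
step 11: apply (-3, +0) → (-47, 19)
step 12: apply (+0, -1) → (-47, 18)
step 13: apply (-4, +5) → (-51, 23)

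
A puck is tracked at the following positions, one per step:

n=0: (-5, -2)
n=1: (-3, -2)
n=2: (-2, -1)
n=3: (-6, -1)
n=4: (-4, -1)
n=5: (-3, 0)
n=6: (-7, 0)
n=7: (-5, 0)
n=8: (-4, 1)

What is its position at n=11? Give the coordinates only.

The moves between consecutive positions are (+2, +0), (+1, +1), (-4, +0), (+2, +0), (+1, +1), (-4, +0), (+2, +0), (+1, +1); they repeat the 3-cycle [(+2, +0), (+1, +1), (-4, +0)].
step 9: apply (-4, +0) → (-8, 1)
step 10: apply (+2, +0) → (-6, 1)
step 11: apply (+1, +1) → (-5, 2)

(-5, 2)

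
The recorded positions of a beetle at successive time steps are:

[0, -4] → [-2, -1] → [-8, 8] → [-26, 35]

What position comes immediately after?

Step-to-step displacements: [-2, +3], [-6, +9], [-18, +27]; each is 3× the previous.
step 4: [-26, 35] + [-54, +81] → [-80, 116]

[-80, 116]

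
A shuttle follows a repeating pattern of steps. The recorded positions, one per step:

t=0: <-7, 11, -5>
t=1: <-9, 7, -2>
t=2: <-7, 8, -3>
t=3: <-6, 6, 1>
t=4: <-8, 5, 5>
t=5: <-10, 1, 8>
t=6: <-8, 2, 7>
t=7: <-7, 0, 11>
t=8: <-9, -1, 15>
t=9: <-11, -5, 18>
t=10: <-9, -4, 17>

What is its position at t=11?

Step-to-step displacements: <-2, -4, +3>, <+2, +1, -1>, <+1, -2, +4>, <-2, -1, +4>, <-2, -4, +3>, <+2, +1, -1>, <+1, -2, +4>, <-2, -1, +4>, <-2, -4, +3>, <+2, +1, -1> — a repeating cycle of length 4.
step 11: apply <+1, -2, +4> → <-8, -6, 21>

<-8, -6, 21>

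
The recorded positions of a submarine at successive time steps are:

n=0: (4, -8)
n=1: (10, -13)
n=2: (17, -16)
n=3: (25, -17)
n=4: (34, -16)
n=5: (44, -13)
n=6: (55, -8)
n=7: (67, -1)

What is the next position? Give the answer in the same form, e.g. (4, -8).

Successive displacements: (+6, -5), (+7, -3), (+8, -1), (+9, +1), (+10, +3), (+11, +5), (+12, +7) — each changes by (+1, +2).
step 8: (67, -1) + (+13, +9) → (80, 8)

(80, 8)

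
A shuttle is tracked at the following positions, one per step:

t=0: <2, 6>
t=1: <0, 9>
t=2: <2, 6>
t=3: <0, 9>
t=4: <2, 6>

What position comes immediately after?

<0, 9>

The jumps are <-2, +3>, <+2, -3>, <-2, +3>, <+2, -3> — a geometric progression with ratio -1.
step 5: <2, 6> + <-2, +3> → <0, 9>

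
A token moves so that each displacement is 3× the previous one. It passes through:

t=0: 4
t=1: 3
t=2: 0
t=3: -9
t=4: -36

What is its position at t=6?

-360

Consecutive displacements -1, -3, -9, -27 scale by a factor of 3 each step.
step 5: -36 − 81 → -117
step 6: -117 − 243 → -360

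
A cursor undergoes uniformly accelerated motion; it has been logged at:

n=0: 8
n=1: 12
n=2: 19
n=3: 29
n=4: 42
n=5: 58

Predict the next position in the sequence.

Taking differences between consecutive positions: +4, +7, +10, +13, +16. These grow by +3 each step.
step 6: 58 + 19 → 77

77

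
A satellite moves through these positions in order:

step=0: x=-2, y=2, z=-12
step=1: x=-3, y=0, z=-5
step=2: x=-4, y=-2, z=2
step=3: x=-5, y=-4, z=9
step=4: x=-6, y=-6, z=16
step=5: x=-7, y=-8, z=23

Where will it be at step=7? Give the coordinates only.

Each step adds (-1,-2,+7) to the position.
step 6: x=-7, y=-8, z=23 + (-1,-2,+7) → x=-8, y=-10, z=30
step 7: x=-8, y=-10, z=30 + (-1,-2,+7) → x=-9, y=-12, z=37

x=-9, y=-12, z=37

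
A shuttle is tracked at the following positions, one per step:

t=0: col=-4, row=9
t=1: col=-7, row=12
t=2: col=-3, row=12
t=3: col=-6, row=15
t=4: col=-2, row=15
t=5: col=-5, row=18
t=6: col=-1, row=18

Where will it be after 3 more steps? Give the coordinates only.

col=-3, row=24

Differencing gives (-3,+3), (+4,+0), (-3,+3), (+4,+0), (-3,+3), (+4,+0). This is the pattern (-3,+3), (+4,+0) repeated.
step 7: apply (-3,+3) → col=-4, row=21
step 8: apply (+4,+0) → col=0, row=21
step 9: apply (-3,+3) → col=-3, row=24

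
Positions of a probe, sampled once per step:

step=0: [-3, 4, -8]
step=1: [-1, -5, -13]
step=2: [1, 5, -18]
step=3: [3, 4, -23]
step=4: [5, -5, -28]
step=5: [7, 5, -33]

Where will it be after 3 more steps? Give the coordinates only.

[13, 5, -48]

The first coordinate changes by +2 each step, so at step 8 it is -3 + 8·(2) = 13.
The second coordinate repeats the cycle [4, -5, 5] with period 3; step 8 mod 3 = 2, giving 5.
The third coordinate changes by -5 each step, so at step 8 it is -8 + 8·(-5) = -48.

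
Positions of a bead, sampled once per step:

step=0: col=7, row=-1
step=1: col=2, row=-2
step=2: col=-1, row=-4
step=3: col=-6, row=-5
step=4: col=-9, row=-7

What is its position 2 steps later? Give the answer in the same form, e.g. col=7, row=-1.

col=-17, row=-10

Differencing gives (-5, -1), (-3, -2), (-5, -1), (-3, -2). This is the pattern (-5, -1), (-3, -2) repeated.
step 5: apply (-5, -1) → col=-14, row=-8
step 6: apply (-3, -2) → col=-17, row=-10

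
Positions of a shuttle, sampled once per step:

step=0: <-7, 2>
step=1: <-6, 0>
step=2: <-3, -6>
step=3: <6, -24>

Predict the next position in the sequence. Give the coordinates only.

Step-to-step displacements: <+1, -2>, <+3, -6>, <+9, -18>; each is 3× the previous.
step 4: <6, -24> + <+27, -54> → <33, -78>

<33, -78>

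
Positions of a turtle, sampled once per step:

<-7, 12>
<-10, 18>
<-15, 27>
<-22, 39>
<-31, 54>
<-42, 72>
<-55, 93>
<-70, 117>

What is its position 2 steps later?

<-106, 174>

Taking differences between consecutive positions: <-3, +6>, <-5, +9>, <-7, +12>, <-9, +15>, <-11, +18>, <-13, +21>, <-15, +24>. These grow by <-2, +3> each step.
step 8: <-70, 117> + <-17, +27> → <-87, 144>
step 9: <-87, 144> + <-19, +30> → <-106, 174>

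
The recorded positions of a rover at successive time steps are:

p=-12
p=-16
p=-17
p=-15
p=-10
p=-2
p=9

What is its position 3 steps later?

First differences are -4, -1, +2, +5, +8, +11; their common second difference is +3 (constant acceleration).
step 7: 9 + 14 → p=23
step 8: 23 + 17 → p=40
step 9: 40 + 20 → p=60

p=60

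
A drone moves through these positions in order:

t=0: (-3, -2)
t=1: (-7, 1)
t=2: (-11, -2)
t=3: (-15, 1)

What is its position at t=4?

The first coordinate changes by -4 each step, so at step 4 it is -3 + 4·(-4) = -19.
The second coordinate repeats the cycle [-2, 1] with period 2; step 4 mod 2 = 0, giving -2.

(-19, -2)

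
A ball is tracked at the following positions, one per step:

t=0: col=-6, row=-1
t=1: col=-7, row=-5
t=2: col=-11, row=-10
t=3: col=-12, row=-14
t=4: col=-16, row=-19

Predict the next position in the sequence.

Step-to-step displacements: (-1, -4), (-4, -5), (-1, -4), (-4, -5) — a repeating cycle of length 2.
step 5: apply (-1, -4) → col=-17, row=-23

col=-17, row=-23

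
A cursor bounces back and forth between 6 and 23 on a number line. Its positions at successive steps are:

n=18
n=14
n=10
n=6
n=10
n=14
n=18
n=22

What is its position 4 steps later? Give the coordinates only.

The value reflects between 6 and 23, moving 4 per step.
  step 8: 22 → 20
  step 9: 20 → 16
  step 10: 16 → 12
  step 11: 12 → 8

n=8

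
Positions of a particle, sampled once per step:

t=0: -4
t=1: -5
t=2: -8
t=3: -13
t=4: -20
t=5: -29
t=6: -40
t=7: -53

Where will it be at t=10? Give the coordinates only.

Successive displacements: -1, -3, -5, -7, -9, -11, -13 — each changes by -2.
step 8: -53 − 15 → -68
step 9: -68 − 17 → -85
step 10: -85 − 19 → -104

-104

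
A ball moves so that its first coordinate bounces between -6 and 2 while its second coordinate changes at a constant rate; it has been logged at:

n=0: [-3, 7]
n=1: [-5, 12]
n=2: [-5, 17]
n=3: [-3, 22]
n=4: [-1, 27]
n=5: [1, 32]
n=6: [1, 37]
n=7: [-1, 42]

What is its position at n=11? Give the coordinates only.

The first coordinate travels 2 per step and bounces off the walls at -6 and 2.
  step 8: -1 → -3
  step 9: -3 → -5
  step 10: -5 → -5
  step 11: -5 → -3
The second coordinate changes by +5 each step: at step 11 it is 62.

[-3, 62]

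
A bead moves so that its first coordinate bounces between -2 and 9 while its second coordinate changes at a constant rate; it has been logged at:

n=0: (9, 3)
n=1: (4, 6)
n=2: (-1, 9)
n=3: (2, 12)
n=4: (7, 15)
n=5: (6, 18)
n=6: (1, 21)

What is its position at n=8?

The first coordinate reflects between -2 and 9, moving 5 per step.
  step 7: 1 → 0
  step 8: 0 → 5
The second coordinate changes by +3 each step: at step 8 it is 27.

(5, 27)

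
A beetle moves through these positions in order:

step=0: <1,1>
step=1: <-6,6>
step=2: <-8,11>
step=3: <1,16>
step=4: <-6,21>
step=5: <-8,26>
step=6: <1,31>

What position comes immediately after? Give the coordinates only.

<-6,36>

First: cycles through 1, -6, -8 every 3 steps. Step 7 lands at position 1 of the cycle → -6.
Second: linear, +5 per step → 36 at step 7.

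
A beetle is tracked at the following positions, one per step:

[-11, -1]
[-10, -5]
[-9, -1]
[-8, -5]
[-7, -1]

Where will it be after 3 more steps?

[-4, -5]

First: linear, +1 per step → -4 at step 7.
Second: cycles through -1, -5 every 2 steps. Step 7 lands at position 1 of the cycle → -5.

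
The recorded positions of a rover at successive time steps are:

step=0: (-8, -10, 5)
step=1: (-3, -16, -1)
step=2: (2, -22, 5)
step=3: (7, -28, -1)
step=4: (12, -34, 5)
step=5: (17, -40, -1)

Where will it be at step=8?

(32, -58, 5)

First: linear, +5 per step → 32 at step 8.
Second: linear, -6 per step → -58 at step 8.
Third: cycles through 5, -1 every 2 steps. Step 8 lands at position 0 of the cycle → 5.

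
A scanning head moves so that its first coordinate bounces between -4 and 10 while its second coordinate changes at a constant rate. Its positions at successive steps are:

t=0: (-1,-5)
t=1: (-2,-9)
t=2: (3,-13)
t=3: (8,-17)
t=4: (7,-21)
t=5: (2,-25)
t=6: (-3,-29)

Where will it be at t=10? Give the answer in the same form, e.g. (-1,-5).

(5,-45)

The first coordinate reflects between -4 and 10, moving 5 per step.
  step 7: -3 → 0
  step 8: 0 → 5
  step 9: 5 → 10
  step 10: 10 → 5
The second coordinate changes by -4 each step: at step 10 it is -45.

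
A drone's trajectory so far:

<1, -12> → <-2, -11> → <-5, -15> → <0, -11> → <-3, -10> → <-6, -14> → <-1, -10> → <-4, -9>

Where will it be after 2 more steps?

Step-to-step displacements: <-3, +1>, <-3, -4>, <+5, +4>, <-3, +1>, <-3, -4>, <+5, +4>, <-3, +1> — a repeating cycle of length 3.
step 8: apply <-3, -4> → <-7, -13>
step 9: apply <+5, +4> → <-2, -9>

<-2, -9>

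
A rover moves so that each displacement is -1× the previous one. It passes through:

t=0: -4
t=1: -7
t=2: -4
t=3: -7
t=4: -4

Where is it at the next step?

Step-to-step displacements: -3, +3, -3, +3; each is -1× the previous.
step 5: -4 − 3 → -7

-7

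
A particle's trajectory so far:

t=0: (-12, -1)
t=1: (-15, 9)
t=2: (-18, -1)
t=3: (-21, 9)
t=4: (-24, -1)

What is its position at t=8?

(-36, -1)

The first coordinate changes by -3 each step, so at step 8 it is -12 + 8·(-3) = -36.
The second coordinate repeats the cycle [-1, 9] with period 2; step 8 mod 2 = 0, giving -1.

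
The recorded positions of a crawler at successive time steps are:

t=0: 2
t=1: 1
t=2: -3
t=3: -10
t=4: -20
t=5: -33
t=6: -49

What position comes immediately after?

-68

Successive displacements: -1, -4, -7, -10, -13, -16 — each changes by -3.
step 7: -49 − 19 → -68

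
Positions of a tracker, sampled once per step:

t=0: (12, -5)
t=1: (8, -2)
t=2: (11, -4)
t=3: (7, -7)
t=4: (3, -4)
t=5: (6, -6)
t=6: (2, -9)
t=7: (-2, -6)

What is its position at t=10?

Step-to-step displacements: (-4, +3), (+3, -2), (-4, -3), (-4, +3), (+3, -2), (-4, -3), (-4, +3) — a repeating cycle of length 3.
step 8: apply (+3, -2) → (1, -8)
step 9: apply (-4, -3) → (-3, -11)
step 10: apply (-4, +3) → (-7, -8)

(-7, -8)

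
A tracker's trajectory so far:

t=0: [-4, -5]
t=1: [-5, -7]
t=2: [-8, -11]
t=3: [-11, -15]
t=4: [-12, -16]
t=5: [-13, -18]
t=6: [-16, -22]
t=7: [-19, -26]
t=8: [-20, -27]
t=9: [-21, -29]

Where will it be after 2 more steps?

[-27, -37]

The moves between consecutive positions are [-1, -2], [-3, -4], [-3, -4], [-1, -1], [-1, -2], [-3, -4], [-3, -4], [-1, -1], [-1, -2]; they repeat the 4-cycle [[-1, -2], [-3, -4], [-3, -4], [-1, -1]].
step 10: apply [-3, -4] → [-24, -33]
step 11: apply [-3, -4] → [-27, -37]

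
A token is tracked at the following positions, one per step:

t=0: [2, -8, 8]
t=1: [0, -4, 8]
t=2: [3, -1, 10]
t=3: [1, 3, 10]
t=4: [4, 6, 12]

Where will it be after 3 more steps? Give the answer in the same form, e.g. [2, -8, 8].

Step-to-step displacements: [-2, +4, +0], [+3, +3, +2], [-2, +4, +0], [+3, +3, +2] — a repeating cycle of length 2.
step 5: apply [-2, +4, +0] → [2, 10, 12]
step 6: apply [+3, +3, +2] → [5, 13, 14]
step 7: apply [-2, +4, +0] → [3, 17, 14]

[3, 17, 14]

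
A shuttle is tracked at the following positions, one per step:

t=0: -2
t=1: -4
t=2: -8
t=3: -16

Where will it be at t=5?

-64

Consecutive displacements -2, -4, -8 scale by a factor of 2 each step.
step 4: -16 − 16 → -32
step 5: -32 − 32 → -64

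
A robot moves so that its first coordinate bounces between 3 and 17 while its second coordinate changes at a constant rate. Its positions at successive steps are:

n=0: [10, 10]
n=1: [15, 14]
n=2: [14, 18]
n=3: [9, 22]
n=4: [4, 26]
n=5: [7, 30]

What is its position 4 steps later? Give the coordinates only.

The first coordinate reflects between 3 and 17, moving 5 per step.
  step 6: 7 → 12
  step 7: 12 → 17
  step 8: 17 → 12
  step 9: 12 → 7
The second coordinate changes by +4 each step: at step 9 it is 46.

[7, 46]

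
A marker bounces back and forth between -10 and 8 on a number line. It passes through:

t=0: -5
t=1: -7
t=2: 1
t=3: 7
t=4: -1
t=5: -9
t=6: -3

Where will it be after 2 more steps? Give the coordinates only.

The value travels 8 per step and bounces off the walls at -10 and 8.
  step 7: -3 → 5
  step 8: 5 → 3

3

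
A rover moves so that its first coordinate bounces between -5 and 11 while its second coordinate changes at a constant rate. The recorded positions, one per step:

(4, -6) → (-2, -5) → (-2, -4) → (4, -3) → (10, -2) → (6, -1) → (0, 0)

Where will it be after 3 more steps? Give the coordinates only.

The first coordinate reflects between -5 and 11, moving 6 per step.
  step 7: 0 → -4
  step 8: -4 → 2
  step 9: 2 → 8
The second coordinate changes by +1 each step: at step 9 it is 3.

(8, 3)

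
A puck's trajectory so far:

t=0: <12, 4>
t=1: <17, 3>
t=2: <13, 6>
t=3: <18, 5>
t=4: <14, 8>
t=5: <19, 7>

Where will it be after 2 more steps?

The moves between consecutive positions are <+5, -1>, <-4, +3>, <+5, -1>, <-4, +3>, <+5, -1>; they repeat the 2-cycle [<+5, -1>, <-4, +3>].
step 6: apply <-4, +3> → <15, 10>
step 7: apply <+5, -1> → <20, 9>

<20, 9>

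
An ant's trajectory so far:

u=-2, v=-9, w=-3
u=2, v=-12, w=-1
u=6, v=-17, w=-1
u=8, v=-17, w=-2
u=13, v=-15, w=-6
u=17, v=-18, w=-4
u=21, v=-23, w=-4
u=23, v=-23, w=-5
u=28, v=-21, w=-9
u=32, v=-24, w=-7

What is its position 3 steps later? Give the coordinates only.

Differencing gives (+4, -3, +2), (+4, -5, +0), (+2, +0, -1), (+5, +2, -4), (+4, -3, +2), (+4, -5, +0), (+2, +0, -1), (+5, +2, -4), (+4, -3, +2). This is the pattern (+4, -3, +2), (+4, -5, +0), (+2, +0, -1), (+5, +2, -4) repeated.
step 10: apply (+4, -5, +0) → u=36, v=-29, w=-7
step 11: apply (+2, +0, -1) → u=38, v=-29, w=-8
step 12: apply (+5, +2, -4) → u=43, v=-27, w=-12

u=43, v=-27, w=-12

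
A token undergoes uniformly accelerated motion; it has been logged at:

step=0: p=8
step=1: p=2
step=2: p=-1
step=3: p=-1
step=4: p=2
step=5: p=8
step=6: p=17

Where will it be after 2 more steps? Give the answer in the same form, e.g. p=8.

First differences are -6, -3, +0, +3, +6, +9; their common second difference is +3 (constant acceleration).
step 7: 17 + 12 → p=29
step 8: 29 + 15 → p=44

p=44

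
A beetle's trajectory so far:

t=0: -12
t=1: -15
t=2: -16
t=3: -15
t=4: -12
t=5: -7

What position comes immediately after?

0

Taking differences between consecutive positions: -3, -1, +1, +3, +5. These grow by +2 each step.
step 6: -7 + 7 → 0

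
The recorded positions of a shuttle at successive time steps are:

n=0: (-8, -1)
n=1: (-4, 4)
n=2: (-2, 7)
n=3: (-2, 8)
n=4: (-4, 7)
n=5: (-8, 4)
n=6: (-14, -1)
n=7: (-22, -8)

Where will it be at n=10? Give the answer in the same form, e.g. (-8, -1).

Successive displacements: (+4, +5), (+2, +3), (+0, +1), (-2, -1), (-4, -3), (-6, -5), (-8, -7) — each changes by (-2, -2).
step 8: (-22, -8) + (-10, -9) → (-32, -17)
step 9: (-32, -17) + (-12, -11) → (-44, -28)
step 10: (-44, -28) + (-14, -13) → (-58, -41)

(-58, -41)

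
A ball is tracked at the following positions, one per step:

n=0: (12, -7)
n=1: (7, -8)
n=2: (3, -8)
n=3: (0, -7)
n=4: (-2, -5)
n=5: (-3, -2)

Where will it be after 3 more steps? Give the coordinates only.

Successive displacements: (-5, -1), (-4, +0), (-3, +1), (-2, +2), (-1, +3) — each changes by (+1, +1).
step 6: (-3, -2) + (+0, +4) → (-3, 2)
step 7: (-3, 2) + (+1, +5) → (-2, 7)
step 8: (-2, 7) + (+2, +6) → (0, 13)

(0, 13)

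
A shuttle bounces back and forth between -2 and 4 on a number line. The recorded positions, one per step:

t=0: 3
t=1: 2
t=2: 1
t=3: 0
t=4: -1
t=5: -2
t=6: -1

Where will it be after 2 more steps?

The value travels 1 per step and bounces off the walls at -2 and 4.
  step 7: -1 → 0
  step 8: 0 → 1

1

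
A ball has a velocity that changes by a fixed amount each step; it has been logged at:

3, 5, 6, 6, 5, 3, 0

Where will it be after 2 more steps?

Successive displacements: +2, +1, +0, -1, -2, -3 — each changes by -1.
step 7: 0 − 4 → -4
step 8: -4 − 5 → -9

-9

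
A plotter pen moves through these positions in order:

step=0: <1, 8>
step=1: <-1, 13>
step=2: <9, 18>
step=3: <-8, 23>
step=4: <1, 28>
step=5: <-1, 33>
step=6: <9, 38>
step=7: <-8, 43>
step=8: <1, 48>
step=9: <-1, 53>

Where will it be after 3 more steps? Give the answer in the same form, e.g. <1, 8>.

First: cycles through 1, -1, 9, -8 every 4 steps. Step 12 lands at position 0 of the cycle → 1.
Second: linear, +5 per step → 68 at step 12.

<1, 68>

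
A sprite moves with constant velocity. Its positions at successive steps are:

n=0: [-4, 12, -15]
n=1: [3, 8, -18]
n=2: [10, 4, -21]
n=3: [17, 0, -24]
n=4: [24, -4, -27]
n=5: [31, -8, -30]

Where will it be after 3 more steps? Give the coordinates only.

[52, -20, -39]

Constant displacement of [+7, -4, -3] per step.
step 6: [31, -8, -30] + [+7, -4, -3] → [38, -12, -33]
step 7: [38, -12, -33] + [+7, -4, -3] → [45, -16, -36]
step 8: [45, -16, -36] + [+7, -4, -3] → [52, -20, -39]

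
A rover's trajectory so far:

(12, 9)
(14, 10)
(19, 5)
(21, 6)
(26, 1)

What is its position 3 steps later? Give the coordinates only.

(35, -2)

Step-to-step displacements: (+2, +1), (+5, -5), (+2, +1), (+5, -5) — a repeating cycle of length 2.
step 5: apply (+2, +1) → (28, 2)
step 6: apply (+5, -5) → (33, -3)
step 7: apply (+2, +1) → (35, -2)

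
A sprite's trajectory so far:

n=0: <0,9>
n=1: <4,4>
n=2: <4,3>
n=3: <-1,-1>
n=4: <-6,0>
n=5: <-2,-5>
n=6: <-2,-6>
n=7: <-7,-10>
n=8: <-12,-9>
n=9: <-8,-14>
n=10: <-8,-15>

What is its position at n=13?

Differencing gives <+4,-5>, <+0,-1>, <-5,-4>, <-5,+1>, <+4,-5>, <+0,-1>, <-5,-4>, <-5,+1>, <+4,-5>, <+0,-1>. This is the pattern <+4,-5>, <+0,-1>, <-5,-4>, <-5,+1> repeated.
step 11: apply <-5,-4> → <-13,-19>
step 12: apply <-5,+1> → <-18,-18>
step 13: apply <+4,-5> → <-14,-23>

<-14,-23>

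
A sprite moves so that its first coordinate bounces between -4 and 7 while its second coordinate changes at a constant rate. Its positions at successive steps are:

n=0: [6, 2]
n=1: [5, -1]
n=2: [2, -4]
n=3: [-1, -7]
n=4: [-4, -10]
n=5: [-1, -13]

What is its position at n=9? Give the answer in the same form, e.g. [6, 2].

[3, -25]

The first coordinate travels 3 per step and bounces off the walls at -4 and 7.
  step 6: -1 → 2
  step 7: 2 → 5
  step 8: 5 → 6
  step 9: 6 → 3
The second coordinate changes by -3 each step: at step 9 it is -25.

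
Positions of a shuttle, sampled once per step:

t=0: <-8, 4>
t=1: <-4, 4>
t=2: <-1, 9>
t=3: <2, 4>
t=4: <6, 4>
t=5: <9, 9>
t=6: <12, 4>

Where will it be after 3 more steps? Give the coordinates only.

The moves between consecutive positions are <+4, +0>, <+3, +5>, <+3, -5>, <+4, +0>, <+3, +5>, <+3, -5>; they repeat the 3-cycle [<+4, +0>, <+3, +5>, <+3, -5>].
step 7: apply <+4, +0> → <16, 4>
step 8: apply <+3, +5> → <19, 9>
step 9: apply <+3, -5> → <22, 4>

<22, 4>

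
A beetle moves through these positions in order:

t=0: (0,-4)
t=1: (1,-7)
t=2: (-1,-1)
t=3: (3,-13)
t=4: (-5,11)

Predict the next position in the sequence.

(11,-37)

Step-to-step displacements: (+1,-3), (-2,+6), (+4,-12), (-8,+24); each is -2× the previous.
step 5: (-5,11) + (+16,-48) → (11,-37)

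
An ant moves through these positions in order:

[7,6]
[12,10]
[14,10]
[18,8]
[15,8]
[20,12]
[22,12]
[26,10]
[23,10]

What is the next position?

[28,14]

Differencing gives [+5,+4], [+2,+0], [+4,-2], [-3,+0], [+5,+4], [+2,+0], [+4,-2], [-3,+0]. This is the pattern [+5,+4], [+2,+0], [+4,-2], [-3,+0] repeated.
step 9: apply [+5,+4] → [28,14]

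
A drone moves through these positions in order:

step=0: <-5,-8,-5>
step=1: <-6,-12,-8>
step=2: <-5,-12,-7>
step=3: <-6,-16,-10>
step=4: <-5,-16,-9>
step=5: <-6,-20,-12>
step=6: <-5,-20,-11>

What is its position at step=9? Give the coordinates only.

Step-to-step displacements: <-1,-4,-3>, <+1,+0,+1>, <-1,-4,-3>, <+1,+0,+1>, <-1,-4,-3>, <+1,+0,+1> — a repeating cycle of length 2.
step 7: apply <-1,-4,-3> → <-6,-24,-14>
step 8: apply <+1,+0,+1> → <-5,-24,-13>
step 9: apply <-1,-4,-3> → <-6,-28,-16>

<-6,-28,-16>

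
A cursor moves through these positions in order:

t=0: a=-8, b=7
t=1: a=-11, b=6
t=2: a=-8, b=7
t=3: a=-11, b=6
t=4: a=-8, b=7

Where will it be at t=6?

Consecutive displacements (-3,-1), (+3,+1), (-3,-1), (+3,+1) scale by a factor of -1 each step.
step 5: a=-8, b=7 + (-3,-1) → a=-11, b=6
step 6: a=-11, b=6 + (+3,+1) → a=-8, b=7

a=-8, b=7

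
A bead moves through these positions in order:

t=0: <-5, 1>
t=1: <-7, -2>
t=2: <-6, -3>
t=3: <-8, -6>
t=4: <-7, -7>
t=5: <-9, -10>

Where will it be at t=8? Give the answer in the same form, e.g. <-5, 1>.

<-9, -15>

The moves between consecutive positions are <-2, -3>, <+1, -1>, <-2, -3>, <+1, -1>, <-2, -3>; they repeat the 2-cycle [<-2, -3>, <+1, -1>].
step 6: apply <+1, -1> → <-8, -11>
step 7: apply <-2, -3> → <-10, -14>
step 8: apply <+1, -1> → <-9, -15>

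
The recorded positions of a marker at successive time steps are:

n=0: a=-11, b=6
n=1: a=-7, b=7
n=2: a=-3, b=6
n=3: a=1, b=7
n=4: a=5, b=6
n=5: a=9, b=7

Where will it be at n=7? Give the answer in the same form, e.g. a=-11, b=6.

a=17, b=7

A: linear, +4 per step → 17 at step 7.
B: cycles through 6, 7 every 2 steps. Step 7 lands at position 1 of the cycle → 7.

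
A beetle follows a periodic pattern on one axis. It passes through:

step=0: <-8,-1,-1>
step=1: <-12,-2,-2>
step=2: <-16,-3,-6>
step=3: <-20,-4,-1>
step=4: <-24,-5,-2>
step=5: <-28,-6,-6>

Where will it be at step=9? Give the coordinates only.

The first coordinate changes by -4 each step, so at step 9 it is -8 + 9·(-4) = -44.
The second coordinate changes by -1 each step, so at step 9 it is -1 + 9·(-1) = -10.
The third coordinate repeats the cycle [-1, -2, -6] with period 3; step 9 mod 3 = 0, giving -1.

<-44,-10,-1>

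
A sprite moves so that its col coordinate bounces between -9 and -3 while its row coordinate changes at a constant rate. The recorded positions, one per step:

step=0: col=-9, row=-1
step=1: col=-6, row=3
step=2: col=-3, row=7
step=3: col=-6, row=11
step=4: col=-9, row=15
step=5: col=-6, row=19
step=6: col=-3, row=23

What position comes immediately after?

The col coordinate reflects between -9 and -3, moving 3 per step.
  step 7: -3 → -6
The row coordinate changes by +4 each step: at step 7 it is 27.

col=-6, row=27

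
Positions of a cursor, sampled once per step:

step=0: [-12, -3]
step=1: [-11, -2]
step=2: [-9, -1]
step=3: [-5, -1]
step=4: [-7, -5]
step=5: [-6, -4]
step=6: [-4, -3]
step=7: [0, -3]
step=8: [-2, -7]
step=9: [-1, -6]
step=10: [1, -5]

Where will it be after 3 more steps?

[4, -8]

Step-to-step displacements: [+1, +1], [+2, +1], [+4, +0], [-2, -4], [+1, +1], [+2, +1], [+4, +0], [-2, -4], [+1, +1], [+2, +1] — a repeating cycle of length 4.
step 11: apply [+4, +0] → [5, -5]
step 12: apply [-2, -4] → [3, -9]
step 13: apply [+1, +1] → [4, -8]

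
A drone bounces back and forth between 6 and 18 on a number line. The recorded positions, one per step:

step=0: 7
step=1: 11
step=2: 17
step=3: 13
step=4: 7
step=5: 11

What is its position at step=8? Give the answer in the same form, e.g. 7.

7

The value reflects between 6 and 18, moving 6 per step.
  step 6: 11 → 17
  step 7: 17 → 13
  step 8: 13 → 7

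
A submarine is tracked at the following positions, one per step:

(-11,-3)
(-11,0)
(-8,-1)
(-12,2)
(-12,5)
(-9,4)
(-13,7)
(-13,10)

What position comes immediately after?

(-10,9)

Step-to-step displacements: (+0,+3), (+3,-1), (-4,+3), (+0,+3), (+3,-1), (-4,+3), (+0,+3) — a repeating cycle of length 3.
step 8: apply (+3,-1) → (-10,9)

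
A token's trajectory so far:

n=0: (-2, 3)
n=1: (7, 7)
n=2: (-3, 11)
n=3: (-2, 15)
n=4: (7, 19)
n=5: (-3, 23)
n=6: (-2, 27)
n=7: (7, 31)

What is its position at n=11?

(-3, 47)

First: cycles through -2, 7, -3 every 3 steps. Step 11 lands at position 2 of the cycle → -3.
Second: linear, +4 per step → 47 at step 11.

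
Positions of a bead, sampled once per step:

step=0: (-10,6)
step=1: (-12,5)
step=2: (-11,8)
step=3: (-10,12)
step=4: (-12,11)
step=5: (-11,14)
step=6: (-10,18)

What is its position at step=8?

The moves between consecutive positions are (-2,-1), (+1,+3), (+1,+4), (-2,-1), (+1,+3), (+1,+4); they repeat the 3-cycle [(-2,-1), (+1,+3), (+1,+4)].
step 7: apply (-2,-1) → (-12,17)
step 8: apply (+1,+3) → (-11,20)

(-11,20)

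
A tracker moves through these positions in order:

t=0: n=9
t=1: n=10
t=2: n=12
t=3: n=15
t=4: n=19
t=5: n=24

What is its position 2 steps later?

n=37

Taking differences between consecutive positions: +1, +2, +3, +4, +5. These grow by +1 each step.
step 6: 24 + 6 → n=30
step 7: 30 + 7 → n=37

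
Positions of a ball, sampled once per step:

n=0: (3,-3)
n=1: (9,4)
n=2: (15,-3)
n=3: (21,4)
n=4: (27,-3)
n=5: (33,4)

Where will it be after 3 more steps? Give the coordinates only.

(51,-3)

The first coordinate changes by +6 each step, so at step 8 it is 3 + 8·(6) = 51.
The second coordinate repeats the cycle [-3, 4] with period 2; step 8 mod 2 = 0, giving -3.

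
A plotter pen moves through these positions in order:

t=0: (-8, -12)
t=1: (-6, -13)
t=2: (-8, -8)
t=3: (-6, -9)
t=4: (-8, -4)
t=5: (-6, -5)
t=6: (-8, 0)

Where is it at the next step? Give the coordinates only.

(-6, -1)

Step-to-step displacements: (+2, -1), (-2, +5), (+2, -1), (-2, +5), (+2, -1), (-2, +5) — a repeating cycle of length 2.
step 7: apply (+2, -1) → (-6, -1)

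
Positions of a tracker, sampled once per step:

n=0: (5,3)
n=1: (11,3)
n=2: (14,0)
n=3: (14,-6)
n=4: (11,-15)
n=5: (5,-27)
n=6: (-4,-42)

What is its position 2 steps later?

Successive displacements: (+6,+0), (+3,-3), (+0,-6), (-3,-9), (-6,-12), (-9,-15) — each changes by (-3,-3).
step 7: (-4,-42) + (-12,-18) → (-16,-60)
step 8: (-16,-60) + (-15,-21) → (-31,-81)

(-31,-81)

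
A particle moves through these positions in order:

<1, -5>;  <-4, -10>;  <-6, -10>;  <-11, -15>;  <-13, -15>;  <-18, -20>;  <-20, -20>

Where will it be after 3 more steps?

<-32, -30>

Step-to-step displacements: <-5, -5>, <-2, +0>, <-5, -5>, <-2, +0>, <-5, -5>, <-2, +0> — a repeating cycle of length 2.
step 7: apply <-5, -5> → <-25, -25>
step 8: apply <-2, +0> → <-27, -25>
step 9: apply <-5, -5> → <-32, -30>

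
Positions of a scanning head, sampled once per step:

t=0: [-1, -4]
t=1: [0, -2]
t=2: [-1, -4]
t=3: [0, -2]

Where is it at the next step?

Step-to-step displacements: [+1, +2], [-1, -2], [+1, +2]; each is -1× the previous.
step 4: [0, -2] + [-1, -2] → [-1, -4]

[-1, -4]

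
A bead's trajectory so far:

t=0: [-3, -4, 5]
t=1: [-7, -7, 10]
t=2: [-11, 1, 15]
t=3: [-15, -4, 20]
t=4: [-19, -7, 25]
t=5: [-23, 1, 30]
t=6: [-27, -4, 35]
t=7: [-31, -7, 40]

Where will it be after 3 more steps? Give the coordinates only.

The first coordinate changes by -4 each step, so at step 10 it is -3 + 10·(-4) = -43.
The second coordinate repeats the cycle [-4, -7, 1] with period 3; step 10 mod 3 = 1, giving -7.
The third coordinate changes by +5 each step, so at step 10 it is 5 + 10·(5) = 55.

[-43, -7, 55]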